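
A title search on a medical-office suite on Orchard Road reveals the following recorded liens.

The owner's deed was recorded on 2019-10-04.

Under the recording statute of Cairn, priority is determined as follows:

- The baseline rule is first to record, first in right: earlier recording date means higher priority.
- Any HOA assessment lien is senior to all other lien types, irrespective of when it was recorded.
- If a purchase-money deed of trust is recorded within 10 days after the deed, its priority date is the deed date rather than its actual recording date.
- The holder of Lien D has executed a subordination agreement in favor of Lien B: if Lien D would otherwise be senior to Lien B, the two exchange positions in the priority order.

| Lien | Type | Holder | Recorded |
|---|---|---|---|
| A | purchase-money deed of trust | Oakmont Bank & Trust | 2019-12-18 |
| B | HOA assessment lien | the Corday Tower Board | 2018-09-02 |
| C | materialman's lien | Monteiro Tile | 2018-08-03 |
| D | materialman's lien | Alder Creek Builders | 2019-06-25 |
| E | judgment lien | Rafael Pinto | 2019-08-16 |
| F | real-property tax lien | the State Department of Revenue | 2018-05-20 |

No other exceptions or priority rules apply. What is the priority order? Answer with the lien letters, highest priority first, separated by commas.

Effective dates after the stated exceptions: A was recorded 75 days after the deed, outside the 10-day window, so it keeps its recording date.
As an HOA assessment lien, B is senior to every other lien.
Ordering the rest by effective date: F (2018-05-20), C (2018-08-03), D (2019-06-25), E (2019-08-16), A (2019-12-18).
D already ranks below B; the subordination has no effect.

B, F, C, D, E, A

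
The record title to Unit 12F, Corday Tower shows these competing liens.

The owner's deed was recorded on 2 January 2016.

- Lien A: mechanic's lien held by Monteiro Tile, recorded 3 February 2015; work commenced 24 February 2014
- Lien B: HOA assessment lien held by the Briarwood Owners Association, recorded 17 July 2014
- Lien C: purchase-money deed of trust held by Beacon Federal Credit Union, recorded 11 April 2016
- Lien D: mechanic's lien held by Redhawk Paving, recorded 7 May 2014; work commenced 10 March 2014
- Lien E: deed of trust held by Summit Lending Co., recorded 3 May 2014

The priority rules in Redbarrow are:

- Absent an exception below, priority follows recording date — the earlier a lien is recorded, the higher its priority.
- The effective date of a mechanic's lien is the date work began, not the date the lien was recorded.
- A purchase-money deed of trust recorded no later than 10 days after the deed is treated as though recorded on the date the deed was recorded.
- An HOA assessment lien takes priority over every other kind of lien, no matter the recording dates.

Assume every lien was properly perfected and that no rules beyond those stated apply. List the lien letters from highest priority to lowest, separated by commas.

B, A, D, E, C

First, effective dates: A is treated as recorded 24 February 2014, the work-commencement date; C was recorded 100 days after the deed, outside the 10-day window, so it keeps its recording date; D's effective date is 10 March 2014, when work began.
B is an HOA assessment lien, so it outranks all other liens regardless of date.
Among the remaining liens, by effective date: A (24 February 2014), D (10 March 2014), E (3 May 2014), C (11 April 2016).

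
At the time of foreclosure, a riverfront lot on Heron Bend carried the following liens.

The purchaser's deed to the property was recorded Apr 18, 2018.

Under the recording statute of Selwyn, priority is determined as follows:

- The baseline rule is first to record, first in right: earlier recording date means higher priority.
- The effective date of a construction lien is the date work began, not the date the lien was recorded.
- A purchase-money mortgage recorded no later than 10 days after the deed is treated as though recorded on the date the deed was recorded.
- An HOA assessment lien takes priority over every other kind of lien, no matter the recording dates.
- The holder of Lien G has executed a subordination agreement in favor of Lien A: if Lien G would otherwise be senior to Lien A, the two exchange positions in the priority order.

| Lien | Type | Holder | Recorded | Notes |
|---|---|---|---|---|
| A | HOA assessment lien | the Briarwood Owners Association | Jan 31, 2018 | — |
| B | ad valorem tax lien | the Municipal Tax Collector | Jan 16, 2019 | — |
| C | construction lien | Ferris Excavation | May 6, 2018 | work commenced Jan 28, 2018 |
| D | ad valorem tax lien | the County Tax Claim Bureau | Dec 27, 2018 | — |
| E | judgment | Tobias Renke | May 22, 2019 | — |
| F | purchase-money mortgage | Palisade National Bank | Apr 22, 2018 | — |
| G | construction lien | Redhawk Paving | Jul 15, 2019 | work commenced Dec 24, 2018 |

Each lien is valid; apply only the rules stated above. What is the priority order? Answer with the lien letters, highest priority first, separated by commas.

A, C, F, G, D, B, E

Adjusting effective dates: C's effective date is Jan 28, 2018, when work began; F's effective date is the deed date, Apr 18, 2018; G's effective date is Dec 24, 2018, when work began.
A is an HOA assessment lien, so it outranks all other liens regardless of date.
The other liens, earliest effective date first: C (Jan 28, 2018), F (Apr 18, 2018), G (Dec 24, 2018), D (Dec 27, 2018), B (Jan 16, 2019), E (May 22, 2019).
G already ranks below A; the subordination has no effect.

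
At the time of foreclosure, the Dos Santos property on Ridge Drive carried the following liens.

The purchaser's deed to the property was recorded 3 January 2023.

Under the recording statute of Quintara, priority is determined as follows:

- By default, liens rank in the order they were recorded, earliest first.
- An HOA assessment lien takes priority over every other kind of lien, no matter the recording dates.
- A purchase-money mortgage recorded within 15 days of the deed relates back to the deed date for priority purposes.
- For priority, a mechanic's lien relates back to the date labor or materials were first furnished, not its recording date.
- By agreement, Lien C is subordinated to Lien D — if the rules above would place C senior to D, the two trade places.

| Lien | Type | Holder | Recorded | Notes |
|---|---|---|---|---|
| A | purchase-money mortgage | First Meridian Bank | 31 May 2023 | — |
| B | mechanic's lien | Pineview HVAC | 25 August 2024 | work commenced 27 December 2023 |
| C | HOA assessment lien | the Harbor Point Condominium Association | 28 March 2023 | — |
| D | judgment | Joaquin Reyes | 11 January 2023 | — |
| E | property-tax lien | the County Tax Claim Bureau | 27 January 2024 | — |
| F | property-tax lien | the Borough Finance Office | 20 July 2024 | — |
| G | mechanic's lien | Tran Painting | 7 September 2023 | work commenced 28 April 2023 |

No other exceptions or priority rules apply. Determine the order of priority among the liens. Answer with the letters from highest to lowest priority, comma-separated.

First, effective dates: A was recorded 148 days after the deed — beyond 15 days — so no relation-back applies; B's effective date is 27 December 2023, when work began; G is treated as recorded 28 April 2023, the work-commencement date.
C, as an HOA assessment lien, has superpriority and ranks first.
Among the remaining liens, by effective date: D (11 January 2023), G (28 April 2023), A (31 May 2023), B (27 December 2023), E (27 January 2024), F (20 July 2024).
The subordination applies — C was senior to D — so C and D swap.

D, C, G, A, B, E, F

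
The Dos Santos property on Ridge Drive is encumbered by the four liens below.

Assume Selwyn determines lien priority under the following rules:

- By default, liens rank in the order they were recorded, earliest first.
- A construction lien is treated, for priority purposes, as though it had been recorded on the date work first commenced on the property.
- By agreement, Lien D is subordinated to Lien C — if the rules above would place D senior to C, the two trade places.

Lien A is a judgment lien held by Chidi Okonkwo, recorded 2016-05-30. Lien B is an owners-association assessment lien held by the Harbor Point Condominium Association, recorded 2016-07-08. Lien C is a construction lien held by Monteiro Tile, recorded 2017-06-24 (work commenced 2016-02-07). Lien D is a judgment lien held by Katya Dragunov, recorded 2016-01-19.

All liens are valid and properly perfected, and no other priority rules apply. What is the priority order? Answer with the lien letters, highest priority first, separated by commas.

Effective dates after the stated exceptions: C's effective date is 2016-02-07, when work began.
By effective date: D (2016-01-19), C (2016-02-07), A (2016-05-30), B (2016-07-08).
D would otherwise be senior to C, so under the subordination agreement D and C exchange positions.

C, D, A, B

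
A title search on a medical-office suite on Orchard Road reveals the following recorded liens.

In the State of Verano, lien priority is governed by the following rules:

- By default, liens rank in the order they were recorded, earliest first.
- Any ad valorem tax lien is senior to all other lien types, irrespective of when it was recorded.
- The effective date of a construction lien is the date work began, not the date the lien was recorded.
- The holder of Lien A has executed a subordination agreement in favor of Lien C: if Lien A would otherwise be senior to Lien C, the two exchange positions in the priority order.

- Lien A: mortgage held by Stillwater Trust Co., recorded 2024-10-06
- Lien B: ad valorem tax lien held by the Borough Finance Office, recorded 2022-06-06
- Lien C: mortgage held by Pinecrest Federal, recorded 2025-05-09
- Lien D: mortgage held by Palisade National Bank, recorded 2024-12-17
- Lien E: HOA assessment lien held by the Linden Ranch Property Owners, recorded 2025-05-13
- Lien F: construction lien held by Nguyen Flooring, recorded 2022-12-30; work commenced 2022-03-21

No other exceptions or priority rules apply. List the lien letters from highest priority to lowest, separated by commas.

Effective dates: F's effective date is 2022-03-21, when work began.
B is an ad valorem tax lien and takes priority over every other lien.
Ordering the rest by effective date: F (2022-03-21), A (2024-10-06), D (2024-12-17), C (2025-05-09), E (2025-05-13).
Because A would otherwise rank above C, the subordination swaps them.

B, F, C, D, A, E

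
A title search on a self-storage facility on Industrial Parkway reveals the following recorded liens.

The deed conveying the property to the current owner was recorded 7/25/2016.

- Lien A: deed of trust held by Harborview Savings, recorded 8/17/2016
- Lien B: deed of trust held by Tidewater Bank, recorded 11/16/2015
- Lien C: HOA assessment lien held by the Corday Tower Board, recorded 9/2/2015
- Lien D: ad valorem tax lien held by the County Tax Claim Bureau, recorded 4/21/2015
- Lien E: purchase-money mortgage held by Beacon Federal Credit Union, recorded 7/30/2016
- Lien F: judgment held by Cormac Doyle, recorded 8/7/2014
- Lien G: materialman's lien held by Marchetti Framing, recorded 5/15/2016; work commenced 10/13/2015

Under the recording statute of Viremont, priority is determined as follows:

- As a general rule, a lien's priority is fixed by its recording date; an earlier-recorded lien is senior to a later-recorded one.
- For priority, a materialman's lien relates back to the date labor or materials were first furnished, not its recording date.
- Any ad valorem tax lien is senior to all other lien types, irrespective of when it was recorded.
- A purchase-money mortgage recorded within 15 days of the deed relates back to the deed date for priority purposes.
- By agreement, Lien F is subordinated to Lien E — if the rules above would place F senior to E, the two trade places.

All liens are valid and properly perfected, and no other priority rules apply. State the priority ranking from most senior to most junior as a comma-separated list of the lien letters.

Adjusting effective dates: E relates back to the deed date 7/25/2016; G is treated as recorded 10/13/2015, the work-commencement date.
D is an ad valorem tax lien, so it outranks all other liens regardless of date.
Among the remaining liens, by effective date: F (8/7/2014), C (9/2/2015), G (10/13/2015), B (11/16/2015), E (7/25/2016), A (8/17/2016).
F would otherwise be senior to E, so under the subordination agreement F and E exchange positions.

D, E, C, G, B, F, A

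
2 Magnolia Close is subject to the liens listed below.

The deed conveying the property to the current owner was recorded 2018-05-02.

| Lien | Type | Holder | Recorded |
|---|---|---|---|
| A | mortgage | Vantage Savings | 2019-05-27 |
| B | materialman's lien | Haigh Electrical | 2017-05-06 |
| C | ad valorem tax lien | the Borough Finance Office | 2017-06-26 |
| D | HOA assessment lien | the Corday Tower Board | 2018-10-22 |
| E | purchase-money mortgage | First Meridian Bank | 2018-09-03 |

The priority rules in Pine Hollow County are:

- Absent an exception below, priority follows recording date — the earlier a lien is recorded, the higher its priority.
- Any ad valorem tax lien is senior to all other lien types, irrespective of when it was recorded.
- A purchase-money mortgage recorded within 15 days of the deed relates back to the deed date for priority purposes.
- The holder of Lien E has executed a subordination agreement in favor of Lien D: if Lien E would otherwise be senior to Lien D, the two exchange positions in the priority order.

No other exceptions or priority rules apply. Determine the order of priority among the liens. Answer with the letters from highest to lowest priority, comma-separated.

Adjusting effective dates: E was recorded 124 days after the deed, outside the 15-day window, so it keeps its recording date.
C is an ad valorem tax lien and takes priority over every other lien.
Remaining liens by effective date: B (2017-05-06), E (2018-09-03), D (2018-10-22), A (2019-05-27).
E would otherwise be senior to D, so under the subordination agreement E and D exchange positions.

C, B, D, E, A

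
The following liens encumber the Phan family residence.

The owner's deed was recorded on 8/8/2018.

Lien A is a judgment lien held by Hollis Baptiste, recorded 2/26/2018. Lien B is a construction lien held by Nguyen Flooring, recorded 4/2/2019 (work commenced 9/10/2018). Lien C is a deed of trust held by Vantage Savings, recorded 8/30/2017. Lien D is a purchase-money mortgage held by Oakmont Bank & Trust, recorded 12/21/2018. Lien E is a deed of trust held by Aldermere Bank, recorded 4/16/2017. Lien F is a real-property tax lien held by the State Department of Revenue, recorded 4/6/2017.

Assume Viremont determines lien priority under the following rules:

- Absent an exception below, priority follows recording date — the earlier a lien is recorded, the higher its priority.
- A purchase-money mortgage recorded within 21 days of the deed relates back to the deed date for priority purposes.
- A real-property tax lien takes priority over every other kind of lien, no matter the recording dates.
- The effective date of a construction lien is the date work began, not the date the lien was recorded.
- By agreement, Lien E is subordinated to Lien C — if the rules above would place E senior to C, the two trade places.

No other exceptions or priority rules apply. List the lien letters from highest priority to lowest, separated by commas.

Effective dates: B's effective date is 9/10/2018, when work began; D was recorded 135 days after the deed, outside the 21-day window, so it keeps its recording date.
F, as a real-property tax lien, has superpriority and ranks first.
The other liens, earliest effective date first: E (4/16/2017), C (8/30/2017), A (2/26/2018), B (9/10/2018), D (12/21/2018).
The subordination applies — E was senior to C — so E and C swap.

F, C, E, A, B, D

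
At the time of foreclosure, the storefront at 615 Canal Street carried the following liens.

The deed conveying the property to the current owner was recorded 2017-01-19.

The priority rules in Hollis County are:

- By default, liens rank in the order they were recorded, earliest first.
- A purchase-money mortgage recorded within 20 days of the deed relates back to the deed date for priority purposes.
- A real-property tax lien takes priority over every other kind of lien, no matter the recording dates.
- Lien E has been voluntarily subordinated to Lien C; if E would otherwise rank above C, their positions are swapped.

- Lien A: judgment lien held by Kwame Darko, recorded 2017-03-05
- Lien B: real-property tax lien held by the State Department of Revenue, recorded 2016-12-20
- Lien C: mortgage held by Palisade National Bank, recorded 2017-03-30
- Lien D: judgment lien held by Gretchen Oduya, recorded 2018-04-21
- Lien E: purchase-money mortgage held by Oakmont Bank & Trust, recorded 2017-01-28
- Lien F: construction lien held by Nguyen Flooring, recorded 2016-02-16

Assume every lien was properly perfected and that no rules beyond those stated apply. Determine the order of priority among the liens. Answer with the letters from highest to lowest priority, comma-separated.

Effective dates after the stated exceptions: E was recorded within the 20-day window, so its effective date is the deed date 2017-01-19.
B is a real-property tax lien and takes priority over every other lien.
The other liens, earliest effective date first: F (2016-02-16), E (2017-01-19), A (2017-03-05), C (2017-03-30), D (2018-04-21).
Because E would otherwise rank above C, the subordination swaps them.

B, F, C, A, E, D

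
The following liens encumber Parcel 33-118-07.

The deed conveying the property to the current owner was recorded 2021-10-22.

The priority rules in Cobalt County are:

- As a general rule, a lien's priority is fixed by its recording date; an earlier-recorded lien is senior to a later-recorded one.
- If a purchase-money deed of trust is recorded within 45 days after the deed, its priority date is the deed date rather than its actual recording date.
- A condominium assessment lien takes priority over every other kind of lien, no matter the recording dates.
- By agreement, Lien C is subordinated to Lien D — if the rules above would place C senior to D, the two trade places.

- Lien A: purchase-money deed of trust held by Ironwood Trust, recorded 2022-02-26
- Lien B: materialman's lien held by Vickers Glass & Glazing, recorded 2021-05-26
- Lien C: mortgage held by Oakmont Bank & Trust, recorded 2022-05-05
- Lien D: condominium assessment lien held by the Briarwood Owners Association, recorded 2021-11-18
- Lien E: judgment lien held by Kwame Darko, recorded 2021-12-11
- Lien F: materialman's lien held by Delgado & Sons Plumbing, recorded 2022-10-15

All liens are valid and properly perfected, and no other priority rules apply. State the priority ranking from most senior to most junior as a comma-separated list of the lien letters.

First, effective dates: A was recorded 127 days after the deed — beyond 45 days — so no relation-back applies.
As a condominium assessment lien, D is senior to every other lien.
The other liens, earliest effective date first: B (2021-05-26), E (2021-12-11), A (2022-02-26), C (2022-05-05), F (2022-10-15).
C already ranks below D; the subordination has no effect.

D, B, E, A, C, F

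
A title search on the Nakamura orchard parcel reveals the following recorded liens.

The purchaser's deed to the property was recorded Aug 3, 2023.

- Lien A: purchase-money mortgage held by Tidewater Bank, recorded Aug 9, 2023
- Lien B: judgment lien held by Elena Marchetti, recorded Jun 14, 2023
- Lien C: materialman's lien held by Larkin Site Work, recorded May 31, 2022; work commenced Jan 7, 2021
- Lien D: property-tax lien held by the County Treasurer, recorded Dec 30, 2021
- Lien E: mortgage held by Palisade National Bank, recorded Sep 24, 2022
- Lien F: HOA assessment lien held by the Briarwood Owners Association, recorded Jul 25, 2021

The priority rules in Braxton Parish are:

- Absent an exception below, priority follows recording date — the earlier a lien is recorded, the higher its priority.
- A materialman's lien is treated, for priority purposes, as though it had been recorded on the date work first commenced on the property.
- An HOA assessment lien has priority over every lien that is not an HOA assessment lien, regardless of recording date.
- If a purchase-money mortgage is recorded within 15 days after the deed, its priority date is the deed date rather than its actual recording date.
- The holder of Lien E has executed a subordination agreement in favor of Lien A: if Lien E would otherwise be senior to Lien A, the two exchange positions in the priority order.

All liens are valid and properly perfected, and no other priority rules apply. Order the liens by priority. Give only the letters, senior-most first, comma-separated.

Adjusting effective dates: A relates back to the deed date Aug 3, 2023; C is treated as recorded Jan 7, 2021, the work-commencement date.
F is an HOA assessment lien, so it outranks all other liens regardless of date.
The other liens, earliest effective date first: C (Jan 7, 2021), D (Dec 30, 2021), E (Sep 24, 2022), B (Jun 14, 2023), A (Aug 3, 2023).
The subordination applies — E was senior to A — so E and A swap.

F, C, D, A, B, E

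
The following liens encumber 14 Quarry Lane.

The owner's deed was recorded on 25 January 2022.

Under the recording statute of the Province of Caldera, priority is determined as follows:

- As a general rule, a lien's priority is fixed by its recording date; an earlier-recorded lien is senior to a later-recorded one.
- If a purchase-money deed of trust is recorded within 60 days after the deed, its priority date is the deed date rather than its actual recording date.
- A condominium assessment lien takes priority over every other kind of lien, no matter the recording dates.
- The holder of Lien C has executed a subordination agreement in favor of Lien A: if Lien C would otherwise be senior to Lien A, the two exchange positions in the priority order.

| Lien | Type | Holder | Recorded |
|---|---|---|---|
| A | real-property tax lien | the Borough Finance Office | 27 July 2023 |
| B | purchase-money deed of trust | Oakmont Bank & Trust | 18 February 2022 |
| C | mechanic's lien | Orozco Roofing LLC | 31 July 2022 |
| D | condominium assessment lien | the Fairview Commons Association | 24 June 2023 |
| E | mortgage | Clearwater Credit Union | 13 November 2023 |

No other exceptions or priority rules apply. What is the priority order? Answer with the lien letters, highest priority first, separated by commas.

D, B, A, C, E

Effective dates after the stated exceptions: B was recorded within the 60-day window, so its effective date is the deed date 25 January 2022.
D, as a condominium assessment lien, has superpriority and ranks first.
Ordering the rest by effective date: B (25 January 2022), C (31 July 2022), A (27 July 2023), E (13 November 2023).
C would otherwise be senior to A, so under the subordination agreement C and A exchange positions.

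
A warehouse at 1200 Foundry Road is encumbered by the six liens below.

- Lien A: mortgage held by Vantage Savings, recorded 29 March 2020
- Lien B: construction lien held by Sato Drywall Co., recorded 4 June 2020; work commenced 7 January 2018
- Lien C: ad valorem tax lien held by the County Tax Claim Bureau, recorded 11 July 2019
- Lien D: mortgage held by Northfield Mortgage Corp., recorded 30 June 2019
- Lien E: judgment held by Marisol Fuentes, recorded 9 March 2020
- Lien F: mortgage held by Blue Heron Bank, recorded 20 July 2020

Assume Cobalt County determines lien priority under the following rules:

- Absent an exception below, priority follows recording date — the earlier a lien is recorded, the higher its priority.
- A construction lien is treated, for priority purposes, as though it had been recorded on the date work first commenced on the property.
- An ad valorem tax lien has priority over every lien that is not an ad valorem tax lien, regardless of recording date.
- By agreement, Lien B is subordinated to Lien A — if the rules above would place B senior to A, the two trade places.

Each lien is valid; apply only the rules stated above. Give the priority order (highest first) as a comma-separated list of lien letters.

First, effective dates: B relates back to 7 January 2018 (work commenced).
As an ad valorem tax lien, C is senior to every other lien.
Remaining liens by effective date: B (7 January 2018), D (30 June 2019), E (9 March 2020), A (29 March 2020), F (20 July 2020).
B would otherwise be senior to A, so under the subordination agreement B and A exchange positions.

C, A, D, E, B, F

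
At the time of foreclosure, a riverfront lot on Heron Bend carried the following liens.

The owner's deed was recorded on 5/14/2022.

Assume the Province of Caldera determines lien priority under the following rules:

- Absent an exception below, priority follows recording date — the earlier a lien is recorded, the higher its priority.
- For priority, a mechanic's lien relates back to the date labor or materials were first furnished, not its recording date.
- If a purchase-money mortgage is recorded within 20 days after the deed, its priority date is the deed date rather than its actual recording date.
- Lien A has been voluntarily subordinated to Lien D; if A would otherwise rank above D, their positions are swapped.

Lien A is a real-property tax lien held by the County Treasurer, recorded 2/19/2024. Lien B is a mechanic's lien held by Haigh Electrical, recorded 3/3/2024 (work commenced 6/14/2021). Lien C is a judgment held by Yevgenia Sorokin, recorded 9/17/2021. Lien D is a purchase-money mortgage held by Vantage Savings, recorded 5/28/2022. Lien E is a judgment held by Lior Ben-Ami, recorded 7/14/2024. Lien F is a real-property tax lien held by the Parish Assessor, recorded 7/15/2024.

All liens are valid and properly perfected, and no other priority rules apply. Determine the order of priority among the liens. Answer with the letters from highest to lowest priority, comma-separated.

B, C, D, A, E, F

First, effective dates: B is treated as recorded 6/14/2021, the work-commencement date; D's effective date is the deed date, 5/14/2022.
By effective date: B (6/14/2021), C (9/17/2021), D (5/14/2022), A (2/19/2024), E (7/14/2024), F (7/15/2024).
A is already junior to D, so the subordination agreement changes nothing.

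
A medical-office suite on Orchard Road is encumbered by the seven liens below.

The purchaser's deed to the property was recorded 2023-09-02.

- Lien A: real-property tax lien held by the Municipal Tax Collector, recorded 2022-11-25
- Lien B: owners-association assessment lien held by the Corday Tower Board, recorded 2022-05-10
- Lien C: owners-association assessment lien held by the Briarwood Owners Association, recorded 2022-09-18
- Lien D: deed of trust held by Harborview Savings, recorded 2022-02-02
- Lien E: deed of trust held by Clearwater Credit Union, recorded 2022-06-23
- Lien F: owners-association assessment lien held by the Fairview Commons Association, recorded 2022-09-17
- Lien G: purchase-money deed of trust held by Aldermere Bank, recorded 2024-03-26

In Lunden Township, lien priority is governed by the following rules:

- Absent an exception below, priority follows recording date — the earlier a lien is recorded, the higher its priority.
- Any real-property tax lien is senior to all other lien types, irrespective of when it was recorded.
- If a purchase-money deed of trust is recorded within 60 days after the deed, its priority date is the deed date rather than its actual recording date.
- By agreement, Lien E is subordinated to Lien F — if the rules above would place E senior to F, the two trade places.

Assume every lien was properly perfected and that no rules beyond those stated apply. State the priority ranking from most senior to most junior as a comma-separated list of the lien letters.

A, D, B, F, E, C, G

Effective dates after the stated exceptions: G was recorded 206 days after the deed, outside the 60-day window, so it keeps its recording date.
As a real-property tax lien, A is senior to every other lien.
Remaining liens by effective date: D (2022-02-02), B (2022-05-10), E (2022-06-23), F (2022-09-17), C (2022-09-18), G (2024-03-26).
The subordination applies — E was senior to F — so E and F swap.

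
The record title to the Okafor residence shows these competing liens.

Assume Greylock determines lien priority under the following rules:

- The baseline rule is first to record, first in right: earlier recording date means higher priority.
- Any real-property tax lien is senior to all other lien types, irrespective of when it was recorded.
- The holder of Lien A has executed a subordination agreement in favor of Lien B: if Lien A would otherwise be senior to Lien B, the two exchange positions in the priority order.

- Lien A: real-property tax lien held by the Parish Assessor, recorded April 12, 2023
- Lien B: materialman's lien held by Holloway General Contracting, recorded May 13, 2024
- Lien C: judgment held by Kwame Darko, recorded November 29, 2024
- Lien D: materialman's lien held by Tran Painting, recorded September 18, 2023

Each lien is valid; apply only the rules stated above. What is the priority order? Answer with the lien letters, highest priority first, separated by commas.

As a real-property tax lien, A is senior to every other lien.
Among the remaining liens, by effective date: D (September 18, 2023), B (May 13, 2024), C (November 29, 2024).
A is senior to B before the subordination, so the two trade places.

B, D, A, C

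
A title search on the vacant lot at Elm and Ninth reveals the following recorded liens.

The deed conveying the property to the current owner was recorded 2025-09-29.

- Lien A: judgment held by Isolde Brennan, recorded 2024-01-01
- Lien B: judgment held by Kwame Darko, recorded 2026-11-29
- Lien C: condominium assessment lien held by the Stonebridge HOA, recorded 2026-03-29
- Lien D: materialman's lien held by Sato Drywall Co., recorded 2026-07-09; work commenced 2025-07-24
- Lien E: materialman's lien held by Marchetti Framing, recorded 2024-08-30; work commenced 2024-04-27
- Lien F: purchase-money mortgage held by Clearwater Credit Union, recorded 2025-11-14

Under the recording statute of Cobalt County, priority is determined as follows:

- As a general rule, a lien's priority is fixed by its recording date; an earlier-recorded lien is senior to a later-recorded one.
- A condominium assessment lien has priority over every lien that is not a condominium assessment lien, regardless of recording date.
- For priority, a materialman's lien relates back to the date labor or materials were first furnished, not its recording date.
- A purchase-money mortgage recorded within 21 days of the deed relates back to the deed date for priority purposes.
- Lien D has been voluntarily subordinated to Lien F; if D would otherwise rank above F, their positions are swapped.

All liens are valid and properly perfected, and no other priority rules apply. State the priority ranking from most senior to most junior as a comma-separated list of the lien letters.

Effective dates: D's effective date is 2025-07-24, when work began; E is treated as recorded 2024-04-27, the work-commencement date; F missed the 21-day window (46 days after the deed), so its recording date stands.
C, as a condominium assessment lien, has superpriority and ranks first.
Among the remaining liens, by effective date: A (2024-01-01), E (2024-04-27), D (2025-07-24), F (2025-11-14), B (2026-11-29).
The subordination applies — D was senior to F — so D and F swap.

C, A, E, F, D, B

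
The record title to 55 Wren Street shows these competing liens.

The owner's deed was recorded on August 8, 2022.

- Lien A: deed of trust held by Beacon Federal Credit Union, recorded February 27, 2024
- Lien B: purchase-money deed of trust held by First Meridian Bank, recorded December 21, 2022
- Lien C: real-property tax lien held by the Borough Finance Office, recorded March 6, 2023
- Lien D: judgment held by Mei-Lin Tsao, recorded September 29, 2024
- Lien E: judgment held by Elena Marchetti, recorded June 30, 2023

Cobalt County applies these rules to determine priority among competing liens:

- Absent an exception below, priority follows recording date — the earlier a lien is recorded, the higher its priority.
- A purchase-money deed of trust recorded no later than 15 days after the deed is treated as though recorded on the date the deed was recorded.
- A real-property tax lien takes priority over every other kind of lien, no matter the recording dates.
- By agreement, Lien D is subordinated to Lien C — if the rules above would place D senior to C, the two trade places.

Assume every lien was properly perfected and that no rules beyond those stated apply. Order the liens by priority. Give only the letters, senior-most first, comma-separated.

Effective dates after the stated exceptions: B missed the 15-day window (135 days after the deed), so its recording date stands.
As a real-property tax lien, C is senior to every other lien.
The other liens, earliest effective date first: B (December 21, 2022), E (June 30, 2023), A (February 27, 2024), D (September 29, 2024).
D already ranks below C; the subordination has no effect.

C, B, E, A, D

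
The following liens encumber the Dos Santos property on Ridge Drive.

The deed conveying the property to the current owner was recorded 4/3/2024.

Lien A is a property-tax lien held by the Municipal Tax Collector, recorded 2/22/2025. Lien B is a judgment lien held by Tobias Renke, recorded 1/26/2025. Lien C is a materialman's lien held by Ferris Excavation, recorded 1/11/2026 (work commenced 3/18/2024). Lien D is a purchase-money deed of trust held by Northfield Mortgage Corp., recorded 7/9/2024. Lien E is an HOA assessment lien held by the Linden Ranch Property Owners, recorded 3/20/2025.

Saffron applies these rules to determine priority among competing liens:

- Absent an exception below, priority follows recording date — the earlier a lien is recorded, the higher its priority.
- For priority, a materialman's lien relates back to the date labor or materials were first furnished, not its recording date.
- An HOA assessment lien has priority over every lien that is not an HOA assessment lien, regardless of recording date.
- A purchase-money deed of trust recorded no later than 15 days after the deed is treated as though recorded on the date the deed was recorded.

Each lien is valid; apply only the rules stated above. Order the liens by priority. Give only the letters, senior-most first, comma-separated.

Effective dates: C's effective date is 3/18/2024, when work began; D was recorded 97 days after the deed, outside the 15-day window, so it keeps its recording date.
As an HOA assessment lien, E is senior to every other lien.
Among the remaining liens, by effective date: C (3/18/2024), D (7/9/2024), B (1/26/2025), A (2/22/2025).

E, C, D, B, A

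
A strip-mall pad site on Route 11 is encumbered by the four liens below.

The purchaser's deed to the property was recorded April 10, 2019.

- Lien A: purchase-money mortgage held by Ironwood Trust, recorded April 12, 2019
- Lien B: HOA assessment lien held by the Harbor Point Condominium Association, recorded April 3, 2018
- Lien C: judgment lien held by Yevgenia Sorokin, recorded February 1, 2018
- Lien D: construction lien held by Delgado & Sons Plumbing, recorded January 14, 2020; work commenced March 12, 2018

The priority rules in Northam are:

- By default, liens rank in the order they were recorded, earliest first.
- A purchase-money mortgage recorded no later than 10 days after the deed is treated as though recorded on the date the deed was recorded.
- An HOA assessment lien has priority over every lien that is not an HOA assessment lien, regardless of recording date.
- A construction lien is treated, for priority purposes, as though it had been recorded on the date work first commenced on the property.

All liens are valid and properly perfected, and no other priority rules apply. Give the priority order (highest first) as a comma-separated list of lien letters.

First, effective dates: A's effective date is the deed date, April 10, 2019; D relates back to March 12, 2018 (work commenced).
B is an HOA assessment lien and takes priority over every other lien.
Among the remaining liens, by effective date: C (February 1, 2018), D (March 12, 2018), A (April 10, 2019).

B, C, D, A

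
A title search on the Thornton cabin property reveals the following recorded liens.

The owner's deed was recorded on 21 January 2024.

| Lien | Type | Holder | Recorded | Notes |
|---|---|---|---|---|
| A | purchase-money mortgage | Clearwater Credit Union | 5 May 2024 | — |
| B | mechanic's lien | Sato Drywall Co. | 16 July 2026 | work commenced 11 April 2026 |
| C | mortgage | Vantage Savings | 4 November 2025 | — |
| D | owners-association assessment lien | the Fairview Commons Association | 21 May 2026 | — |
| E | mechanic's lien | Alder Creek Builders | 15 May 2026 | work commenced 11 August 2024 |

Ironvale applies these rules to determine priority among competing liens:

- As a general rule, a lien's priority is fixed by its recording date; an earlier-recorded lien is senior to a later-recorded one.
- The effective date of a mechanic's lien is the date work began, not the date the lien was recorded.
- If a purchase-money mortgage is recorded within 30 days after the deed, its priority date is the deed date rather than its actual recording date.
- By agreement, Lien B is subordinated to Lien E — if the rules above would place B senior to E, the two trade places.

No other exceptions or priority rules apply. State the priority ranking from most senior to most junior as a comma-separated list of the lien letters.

Adjusting effective dates: A was recorded 105 days after the deed, outside the 30-day window, so it keeps its recording date; B is treated as recorded 11 April 2026, the work-commencement date; E's effective date is 11 August 2024, when work began.
Sorted by effective date: A (5 May 2024), E (11 August 2024), C (4 November 2025), B (11 April 2026), D (21 May 2026).
B is already junior to E, so the subordination agreement changes nothing.

A, E, C, B, D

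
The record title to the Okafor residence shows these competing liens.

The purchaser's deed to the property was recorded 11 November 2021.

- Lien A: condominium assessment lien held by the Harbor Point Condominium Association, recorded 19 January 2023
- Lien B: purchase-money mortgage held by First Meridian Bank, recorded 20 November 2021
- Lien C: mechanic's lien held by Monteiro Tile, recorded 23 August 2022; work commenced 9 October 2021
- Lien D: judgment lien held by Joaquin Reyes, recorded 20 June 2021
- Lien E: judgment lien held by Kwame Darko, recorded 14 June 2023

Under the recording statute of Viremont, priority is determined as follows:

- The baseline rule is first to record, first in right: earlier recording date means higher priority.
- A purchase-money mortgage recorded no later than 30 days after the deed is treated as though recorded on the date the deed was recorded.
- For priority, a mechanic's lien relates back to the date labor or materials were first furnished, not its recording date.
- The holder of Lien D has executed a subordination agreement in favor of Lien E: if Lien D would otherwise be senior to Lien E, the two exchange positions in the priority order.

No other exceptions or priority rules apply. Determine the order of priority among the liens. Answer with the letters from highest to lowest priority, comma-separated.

Effective dates: B's effective date is the deed date, 11 November 2021; C is treated as recorded 9 October 2021, the work-commencement date.
Sorted by effective date: D (20 June 2021), C (9 October 2021), B (11 November 2021), A (19 January 2023), E (14 June 2023).
D would otherwise be senior to E, so under the subordination agreement D and E exchange positions.

E, C, B, A, D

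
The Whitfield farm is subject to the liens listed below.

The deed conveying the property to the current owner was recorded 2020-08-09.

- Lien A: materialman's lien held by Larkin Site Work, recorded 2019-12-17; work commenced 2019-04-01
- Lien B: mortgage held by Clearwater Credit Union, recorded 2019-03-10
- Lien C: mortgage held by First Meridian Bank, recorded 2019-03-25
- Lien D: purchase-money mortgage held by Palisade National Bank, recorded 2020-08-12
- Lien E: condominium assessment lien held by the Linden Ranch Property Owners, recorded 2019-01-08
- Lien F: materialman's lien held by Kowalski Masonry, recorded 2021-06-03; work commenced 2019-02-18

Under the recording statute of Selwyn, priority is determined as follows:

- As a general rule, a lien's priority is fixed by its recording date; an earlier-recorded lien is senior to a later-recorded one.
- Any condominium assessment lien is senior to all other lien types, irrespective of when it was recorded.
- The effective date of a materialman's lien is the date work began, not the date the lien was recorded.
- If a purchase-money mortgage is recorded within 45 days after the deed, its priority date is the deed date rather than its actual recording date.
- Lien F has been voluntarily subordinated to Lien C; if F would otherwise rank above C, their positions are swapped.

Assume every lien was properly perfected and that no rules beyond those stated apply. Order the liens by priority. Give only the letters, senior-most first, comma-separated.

E, C, B, F, A, D

First, effective dates: A is treated as recorded 2019-04-01, the work-commencement date; D's effective date is the deed date, 2020-08-09; F is treated as recorded 2019-02-18, the work-commencement date.
E is a condominium assessment lien, so it outranks all other liens regardless of date.
The other liens, earliest effective date first: F (2019-02-18), B (2019-03-10), C (2019-03-25), A (2019-04-01), D (2020-08-09).
F would otherwise be senior to C, so under the subordination agreement F and C exchange positions.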